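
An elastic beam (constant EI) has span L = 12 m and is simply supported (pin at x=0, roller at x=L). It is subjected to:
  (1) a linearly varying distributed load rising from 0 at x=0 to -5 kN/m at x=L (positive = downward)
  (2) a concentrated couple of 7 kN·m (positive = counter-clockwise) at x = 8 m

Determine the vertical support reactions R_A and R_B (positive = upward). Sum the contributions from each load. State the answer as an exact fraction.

R_A = -113/12 kN, R_B = -247/12 kN

Load 1 — triangular load w₀=-5 kN/m (0→w₀ over full span):
  R_A = w₀L/6 = (-5)·12/6 = -10 kN
  R_B = w₀L/3 = (-5)·12/3 = -20 kN
Load 2 — applied couple M₀=7 kN·m at a=8 m (b=L-a=4):
  R_A = M₀/L = 7/12 kN
  R_B = -M₀/L = -7/12 kN
Superposition: R_A = -113/12 kN, R_B = -247/12 kN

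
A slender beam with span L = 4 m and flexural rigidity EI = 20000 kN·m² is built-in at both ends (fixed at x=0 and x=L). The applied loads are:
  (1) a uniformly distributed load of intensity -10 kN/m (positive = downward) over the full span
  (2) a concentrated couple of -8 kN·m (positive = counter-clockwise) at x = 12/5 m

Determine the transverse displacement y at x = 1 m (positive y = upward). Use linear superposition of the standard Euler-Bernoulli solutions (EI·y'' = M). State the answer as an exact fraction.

y(1) = 91/400000 m

Load 1 — uniform load w=-10 kN/m over full span:
  y_1 = -wx²(L-x)²/(24EI) = -(-10)·1²·(4-1)²/(24·20000) = 3/16000 m
Load 2 — applied couple M₀=-8 kN·m at a=12/5 m (b=L-a=8/5):
  y_2 = (R_Ax³/6 - M_Ax²/2)/EI  [x≤a] with R_A=-72/25, M_A=-64/25 = ((-72/25)·1³/6 - (-64/25)·1²/2)/20000 = 1/25000 m
Superposition: y = Σ y_i = 91/400000 m ≈ 0.000228 m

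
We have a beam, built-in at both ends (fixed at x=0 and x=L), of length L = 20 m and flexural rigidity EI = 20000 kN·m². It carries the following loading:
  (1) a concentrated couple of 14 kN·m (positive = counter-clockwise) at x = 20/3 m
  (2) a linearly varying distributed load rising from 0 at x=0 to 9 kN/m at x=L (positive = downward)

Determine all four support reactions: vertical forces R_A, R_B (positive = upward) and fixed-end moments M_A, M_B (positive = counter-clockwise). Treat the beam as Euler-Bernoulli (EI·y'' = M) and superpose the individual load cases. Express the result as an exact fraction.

R_A = 419/15 kN, M_A = 120 kN·m, R_B = 931/15 kN, M_B = -526/3 kN·m

Load 1 — applied couple M₀=14 kN·m at a=20/3 m (b=L-a=40/3):
  R_A = 6M₀ab/L³ = 6·14·(20/3)·(40/3)/20³ = 14/15 kN
  M_A = M₀b(2a-b)/L² = 14·(40/3)·(2·(20/3)-(40/3))/20² = 0 kN·m
  R_B = -6M₀ab/L³ = -6·14·(20/3)·(40/3)/20³ = -14/15 kN
  M_B = M₀a(2b-a)/L² = 14·(20/3)·(2·(40/3)-(20/3))/20² = 14/3 kN·m
Load 2 — triangular load w₀=9 kN/m (0→w₀ over full span):
  R_A = 3w₀L/20 = 3·9·20/20 = 27 kN
  M_A = w₀L²/30 = 9·20²/30 = 120 kN·m
  R_B = 7w₀L/20 = 7·9·20/20 = 63 kN
  M_B = -w₀L²/20 = -9·20²/20 = -180 kN·m
Superposition: R_A = 419/15 kN, M_A = 120 kN·m, R_B = 931/15 kN, M_B = -526/3 kN·m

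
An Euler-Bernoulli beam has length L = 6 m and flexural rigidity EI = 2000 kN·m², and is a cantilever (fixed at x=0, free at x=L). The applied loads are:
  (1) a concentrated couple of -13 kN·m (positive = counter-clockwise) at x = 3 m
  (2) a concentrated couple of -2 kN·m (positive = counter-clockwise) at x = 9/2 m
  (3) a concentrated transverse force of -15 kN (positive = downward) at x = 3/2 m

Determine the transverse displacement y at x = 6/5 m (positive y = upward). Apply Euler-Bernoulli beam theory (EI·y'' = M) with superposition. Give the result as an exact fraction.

Load 1 — applied couple M₀=-13 kN·m at a=3 m (b=L-a=3):
  y_1 = M₀x²/(2EI)  [x≤a] = (-13)·(6/5)²/(2·2000) = -117/25000 m
Load 2 — applied couple M₀=-2 kN·m at a=9/2 m (b=L-a=3/2):
  y_2 = M₀x²/(2EI)  [x≤a] = (-2)·(6/5)²/(2·2000) = -9/12500 m
Load 3 — point force P=-15 kN at a=3/2 m (b=L-a=9/2):
  y_3 = -Px²(3a-x)/(6EI)  [x≤a] = -(-15)·(6/5)²·(3·(3/2)-(6/5))/(6·2000) = 297/50000 m
Superposition: y = Σ y_i = 27/50000 m ≈ 0.000540 m

y(6/5) = 27/50000 m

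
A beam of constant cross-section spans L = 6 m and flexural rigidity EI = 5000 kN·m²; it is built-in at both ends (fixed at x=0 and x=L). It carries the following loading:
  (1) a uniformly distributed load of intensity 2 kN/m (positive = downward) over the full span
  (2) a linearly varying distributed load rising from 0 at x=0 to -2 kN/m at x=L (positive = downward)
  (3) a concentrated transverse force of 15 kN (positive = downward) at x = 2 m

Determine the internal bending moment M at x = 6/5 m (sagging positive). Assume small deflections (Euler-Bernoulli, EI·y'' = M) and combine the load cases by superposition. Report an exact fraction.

Load 1 — uniform load w=2 kN/m over full span:
  M_1 = wLx/2 - wL²/12 - wx²/2 = 2·6·(6/5)/2 - 2·6²/12 - 2·(6/5)²/2 = -6/25 kN·m
Load 2 — triangular load w₀=-2 kN/m (0→w₀ over full span):
  M_2 = 3w₀Lx/20 - w₀L²/30 - w₀x³/(6L) = 3·(-2)·6·(6/5)/20 - (-2)·6²/30 - (-2)·(6/5)³/(6·6) = 42/125 kN·m
Load 3 — point force P=15 kN at a=2 m (b=L-a=4):
  M_3 = Pb²(3a+b)x/L³ - Pab²/L²  [x≤a] = 15·4²·(3·2+4)·(6/5)/6³ - 15·2·4²/6² = 0 kN·m
Superposition: M = Σ M_i = 12/125 kN·m ≈ 0.096000 kN·m

M(6/5) = 12/125 kN·m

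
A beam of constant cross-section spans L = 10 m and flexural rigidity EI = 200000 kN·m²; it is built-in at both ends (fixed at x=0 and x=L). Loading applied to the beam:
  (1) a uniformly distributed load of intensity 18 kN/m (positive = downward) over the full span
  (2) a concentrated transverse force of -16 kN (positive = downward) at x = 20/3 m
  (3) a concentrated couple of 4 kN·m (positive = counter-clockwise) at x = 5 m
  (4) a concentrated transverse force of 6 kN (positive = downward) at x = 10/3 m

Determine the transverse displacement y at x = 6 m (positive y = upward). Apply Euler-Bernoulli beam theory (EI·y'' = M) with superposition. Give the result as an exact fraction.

Load 1 — uniform load w=18 kN/m over full span:
  y_1 = -wx²(L-x)²/(24EI) = -18·6²·(10-6)²/(24·200000) = -27/12500 m
Load 2 — point force P=-16 kN at a=20/3 m (b=L-a=10/3):
  y_2 = -Pb²x²(3aL-(3a+b)x)/(6L³EI)  [x≤a] = -(-16)·(10/3)²·6²·(3·(20/3)·10-(3·(20/3)+(10/3))·6)/(6·10³·200000) = 1/3125 m
Load 3 — applied couple M₀=4 kN·m at a=5 m (b=L-a=5):
  y_3 = (R_Ax³/6 - M_Ax²/2 - M₀(x-a)²/2)/EI  [x>a] with R_A=3/5, M_A=1 = ((3/5)·6³/6 - 1·6²/2 - 4·(6-5)²/2)/200000 = 1/125000 m
Load 4 — point force P=6 kN at a=10/3 m (b=L-a=20/3):
  y_4 = -Pa²(L-x)²(3bL-(3b+a)(L-x))/(6L³EI)  [x>a] = -6·(10/3)²·(10-6)²·(3·(20/3)·10-(3·(20/3)+(10/3))·(10-6))/(6·10³·200000) = -8/84375 m
Superposition: y = Σ y_i = -6503/3375000 m ≈ -0.001927 m

y(6) = -6503/3375000 m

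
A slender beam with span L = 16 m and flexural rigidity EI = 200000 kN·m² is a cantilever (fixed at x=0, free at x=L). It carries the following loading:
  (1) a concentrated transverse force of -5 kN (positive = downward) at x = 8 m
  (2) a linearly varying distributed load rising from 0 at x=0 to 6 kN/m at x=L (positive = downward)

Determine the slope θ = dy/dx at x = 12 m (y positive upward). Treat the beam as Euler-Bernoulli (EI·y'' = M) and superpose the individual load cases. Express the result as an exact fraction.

Load 1 — point force P=-5 kN at a=8 m (b=L-a=8):
  θ_1 = -Pa²/(2EI)  [x>a] = -(-5)·8²/(2·200000) = 1/1250 rad
Load 2 — triangular load w₀=6 kN/m (0→w₀ over full span):
  θ_2 = (w₀Lx²/4-w₀L²x/3-w₀x⁴/(24L))/EI = (6·16·12²/4-6·16²·12/3-6·12⁴/(24·16))/200000 = -753/50000 rad
Superposition: θ = Σ θ_i = -713/50000 rad ≈ -0.014260 rad

θ(12) = -713/50000 rad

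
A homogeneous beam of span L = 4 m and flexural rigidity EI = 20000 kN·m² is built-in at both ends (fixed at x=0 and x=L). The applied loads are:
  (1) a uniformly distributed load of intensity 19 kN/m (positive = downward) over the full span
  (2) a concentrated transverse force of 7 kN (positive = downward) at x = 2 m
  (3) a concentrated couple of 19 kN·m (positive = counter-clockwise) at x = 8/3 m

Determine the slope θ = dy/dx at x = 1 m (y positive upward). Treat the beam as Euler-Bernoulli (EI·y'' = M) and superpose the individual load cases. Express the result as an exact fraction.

θ(1) = -173/240000 rad

Load 1 — uniform load w=19 kN/m over full span:
  θ_1 = -wx(L-x)(L-2x)/(12EI) = -19·1·(4-1)·(4-2·1)/(12·20000) = -19/40000 rad
Load 2 — point force P=7 kN at a=2 m (b=L-a=2):
  θ_2 = -Pb²x(2aL-(3a+b)x)/(2L³EI)  [x≤a] = -7·2²·1·(2·2·4-(3·2+2)·1)/(2·4³·20000) = -7/80000 rad
Load 3 — applied couple M₀=19 kN·m at a=8/3 m (b=L-a=4/3):
  θ_3 = (R_Ax²/2 - M_Ax)/EI  [x≤a] with R_A=19/3, M_A=19/3 = ((19/3)·1²/2 - (19/3)·1)/20000 = -19/120000 rad
Superposition: θ = Σ θ_i = -173/240000 rad ≈ -0.000721 rad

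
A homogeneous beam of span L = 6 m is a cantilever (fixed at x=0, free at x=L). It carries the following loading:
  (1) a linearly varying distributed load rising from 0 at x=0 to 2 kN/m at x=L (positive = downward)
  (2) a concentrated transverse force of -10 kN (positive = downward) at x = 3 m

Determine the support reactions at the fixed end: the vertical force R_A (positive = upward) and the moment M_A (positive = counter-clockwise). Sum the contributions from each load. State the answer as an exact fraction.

Load 1 — triangular load w₀=2 kN/m (0→w₀ over full span):
  R_A = w₀L/2 = 2·6/2 = 6 kN
  M_A = w₀L²/3 = 2·6²/3 = 24 kN·m
Load 2 — point force P=-10 kN at a=3 m (b=L-a=3):
  R_A = P = (-10) = -10 kN
  M_A = Pa = (-10)·3 = -30 kN·m
Superposition: R_A = -4 kN, M_A = -6 kN·m

R_A = -4 kN, M_A = -6 kN·m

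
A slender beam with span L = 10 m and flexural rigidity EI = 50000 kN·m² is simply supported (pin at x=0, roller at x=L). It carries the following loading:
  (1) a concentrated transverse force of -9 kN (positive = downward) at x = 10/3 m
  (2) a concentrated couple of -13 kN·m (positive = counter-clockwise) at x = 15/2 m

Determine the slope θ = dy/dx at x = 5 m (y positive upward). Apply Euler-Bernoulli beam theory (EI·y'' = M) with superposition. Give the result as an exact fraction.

θ(5) = -161/1440000 rad

Load 1 — point force P=-9 kN at a=10/3 m (b=L-a=20/3):
  θ_1 = -Pa(2L²-6Lx+3x²+a²)/(6LEI)  [x>a] = -(-9)·(10/3)·(2·10²-6·10·5+3·5²+(10/3)²)/(6·10·50000) = -1/7200 rad
Load 2 — applied couple M₀=-13 kN·m at a=15/2 m (b=L-a=5/2):
  θ_2 = (M₀x²/(2L)+C₁)/EI  [x≤a] with C₁=M₀(3b²-L²)/(6L)=845/48 = ((-13)·5²/(2·10)+(845/48))/50000 = 13/480000 rad
Superposition: θ = Σ θ_i = -161/1440000 rad ≈ -0.000112 rad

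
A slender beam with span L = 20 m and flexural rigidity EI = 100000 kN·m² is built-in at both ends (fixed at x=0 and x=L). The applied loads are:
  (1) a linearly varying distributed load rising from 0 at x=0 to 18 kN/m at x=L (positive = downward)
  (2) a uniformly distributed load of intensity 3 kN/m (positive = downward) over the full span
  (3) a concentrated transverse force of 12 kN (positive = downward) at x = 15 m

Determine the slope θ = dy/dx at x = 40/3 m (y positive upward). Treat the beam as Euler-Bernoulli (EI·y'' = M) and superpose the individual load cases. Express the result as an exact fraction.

θ(40/3) = 313/54000 rad

Load 1 — triangular load w₀=18 kN/m (0→w₀ over full span):
  θ_1 = -w₀(2x(L-x)(L-2x)(x+2L)+x²(L-x)²)/(120LEI) = -18·(2·(40/3)·(20-(40/3))·(20-2·(40/3))·((40/3)+2·20)+(40/3)²·(20-(40/3))²)/(120·20·100000) = 14/3375 rad
Load 2 — uniform load w=3 kN/m over full span:
  θ_2 = -wx(L-x)(L-2x)/(12EI) = -3·(40/3)·(20-(40/3))·(20-2·(40/3))/(12·100000) = 1/675 rad
Load 3 — point force P=12 kN at a=15 m (b=L-a=5):
  θ_3 = -Pb²x(2aL-(3a+b)x)/(2L³EI)  [x≤a] = -12·5²·(40/3)·(2·15·20-(3·15+5)·(40/3))/(2·20³·100000) = 1/6000 rad
Superposition: θ = Σ θ_i = 313/54000 rad ≈ 0.005796 rad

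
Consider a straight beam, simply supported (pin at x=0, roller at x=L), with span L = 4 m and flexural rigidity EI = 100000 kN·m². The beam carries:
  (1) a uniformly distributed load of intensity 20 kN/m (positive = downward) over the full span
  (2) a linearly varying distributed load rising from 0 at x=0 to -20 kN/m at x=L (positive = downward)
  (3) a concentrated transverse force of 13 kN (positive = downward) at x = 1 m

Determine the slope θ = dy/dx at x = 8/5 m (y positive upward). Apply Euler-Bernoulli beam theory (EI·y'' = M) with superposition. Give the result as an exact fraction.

θ(8/5) = -70507/900000000 rad

Load 1 — uniform load w=20 kN/m over full span:
  θ_1 = -w(L³-6Lx²+4x³)/(24EI) = -20·(4³-6·4·(8/5)²+4·(8/5)³)/(24·100000) = -37/234375 rad
Load 2 — triangular load w₀=-20 kN/m (0→w₀ over full span):
  θ_2 = -w₀(7L⁴-30L²x²+15x⁴)/(360LEI) = -(-20)·(7·4⁴-30·4²·(8/5)²+15·(8/5)⁴)/(360·4·100000) = 323/3515625 rad
Load 3 — point force P=13 kN at a=1 m (b=L-a=3):
  θ_3 = -Pa(2L²-6Lx+3x²+a²)/(6LEI)  [x>a] = -13·1·(2·4²-6·4·(8/5)+3·(8/5)²+1²)/(6·4·100000) = -247/20000000 rad
Superposition: θ = Σ θ_i = -70507/900000000 rad ≈ -0.000078 rad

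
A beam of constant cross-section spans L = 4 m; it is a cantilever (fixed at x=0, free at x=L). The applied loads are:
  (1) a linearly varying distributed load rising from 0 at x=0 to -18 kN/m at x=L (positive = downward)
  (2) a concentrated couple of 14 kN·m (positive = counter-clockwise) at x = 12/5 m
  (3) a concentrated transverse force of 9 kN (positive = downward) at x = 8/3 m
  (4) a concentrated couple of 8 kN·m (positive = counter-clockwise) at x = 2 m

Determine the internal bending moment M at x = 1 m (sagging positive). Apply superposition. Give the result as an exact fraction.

Load 1 — triangular load w₀=-18 kN/m (0→w₀ over full span):
  M_1 = w₀Lx/2 - w₀L²/3 - w₀x³/(6L) = (-18)·4·1/2 - (-18)·4²/3 - (-18)·1³/(6·4) = 243/4 kN·m
Load 2 — applied couple M₀=14 kN·m at a=12/5 m (b=L-a=8/5):
  M_2 = M₀  [x≤a] = 14 = 14 kN·m
Load 3 — point force P=9 kN at a=8/3 m (b=L-a=4/3):
  M_3 = -P(a-x)  [x≤a] = -9·((8/3)-1) = -15 kN·m
Load 4 — applied couple M₀=8 kN·m at a=2 m (b=L-a=2):
  M_4 = M₀  [x≤a] = 8 = 8 kN·m
Superposition: M = Σ M_i = 271/4 kN·m ≈ 67.750000 kN·m

M(1) = 271/4 kN·m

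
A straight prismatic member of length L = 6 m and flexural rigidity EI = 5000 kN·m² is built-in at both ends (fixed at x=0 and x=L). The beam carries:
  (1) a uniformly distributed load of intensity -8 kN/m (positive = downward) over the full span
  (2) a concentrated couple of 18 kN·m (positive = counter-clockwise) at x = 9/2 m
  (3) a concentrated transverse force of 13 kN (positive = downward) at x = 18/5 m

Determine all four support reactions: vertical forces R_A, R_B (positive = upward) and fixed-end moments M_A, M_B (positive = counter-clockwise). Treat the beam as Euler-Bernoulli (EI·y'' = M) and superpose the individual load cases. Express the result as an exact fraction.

Load 1 — uniform load w=-8 kN/m over full span:
  R_A = wL/2 = (-8)·6/2 = -24 kN
  M_A = wL²/12 = (-8)·6²/12 = -24 kN·m
  R_B = wL/2 = (-8)·6/2 = -24 kN
  M_B = -wL²/12 = -(-8)·6²/12 = 24 kN·m
Load 2 — applied couple M₀=18 kN·m at a=9/2 m (b=L-a=3/2):
  R_A = 6M₀ab/L³ = 6·18·(9/2)·(3/2)/6³ = 27/8 kN
  M_A = M₀b(2a-b)/L² = 18·(3/2)·(2·(9/2)-(3/2))/6² = 45/8 kN·m
  R_B = -6M₀ab/L³ = -6·18·(9/2)·(3/2)/6³ = -27/8 kN
  M_B = M₀a(2b-a)/L² = 18·(9/2)·(2·(3/2)-(9/2))/6² = -27/8 kN·m
Load 3 — point force P=13 kN at a=18/5 m (b=L-a=12/5):
  R_A = Pb²(3a+b)/L³ = 13·(12/5)²·(3·(18/5)+(12/5))/6³ = 572/125 kN
  M_A = Pab²/L² = 13·(18/5)·(12/5)²/6² = 936/125 kN·m
  R_B = Pa²(a+3b)/L³ = 13·(18/5)²·((18/5)+3·(12/5))/6³ = 1053/125 kN
  M_B = -Pa²b/L² = -13·(18/5)²·(12/5)/6² = -1404/125 kN·m
Superposition: R_A = -16049/1000 kN, M_A = -10887/1000 kN·m, R_B = -18951/1000 kN, M_B = 9393/1000 kN·m

R_A = -16049/1000 kN, M_A = -10887/1000 kN·m, R_B = -18951/1000 kN, M_B = 9393/1000 kN·m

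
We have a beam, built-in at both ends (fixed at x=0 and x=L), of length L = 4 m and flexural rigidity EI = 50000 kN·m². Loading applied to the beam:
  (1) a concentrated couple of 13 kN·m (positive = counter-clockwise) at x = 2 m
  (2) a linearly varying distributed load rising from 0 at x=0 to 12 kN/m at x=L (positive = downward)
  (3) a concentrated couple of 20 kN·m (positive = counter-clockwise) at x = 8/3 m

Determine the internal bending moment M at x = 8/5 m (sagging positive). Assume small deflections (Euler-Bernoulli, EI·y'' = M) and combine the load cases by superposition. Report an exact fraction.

Load 1 — applied couple M₀=13 kN·m at a=2 m (b=L-a=2):
  M_1 = R_Ax - M_A  [x≤a] with R_A=39/8, M_A=13/4 = (39/8)·(8/5) - (13/4) = 91/20 kN·m
Load 2 — triangular load w₀=12 kN/m (0→w₀ over full span):
  M_2 = 3w₀Lx/20 - w₀L²/30 - w₀x³/(6L) = 3·12·4·(8/5)/20 - 12·4²/30 - 12·(8/5)³/(6·4) = 384/125 kN·m
Load 3 — applied couple M₀=20 kN·m at a=8/3 m (b=L-a=4/3):
  M_3 = R_Ax - M_A  [x≤a] with R_A=20/3, M_A=20/3 = (20/3)·(8/5) - (20/3) = 4 kN·m
Superposition: M = Σ M_i = 5811/500 kN·m ≈ 11.622000 kN·m

M(8/5) = 5811/500 kN·m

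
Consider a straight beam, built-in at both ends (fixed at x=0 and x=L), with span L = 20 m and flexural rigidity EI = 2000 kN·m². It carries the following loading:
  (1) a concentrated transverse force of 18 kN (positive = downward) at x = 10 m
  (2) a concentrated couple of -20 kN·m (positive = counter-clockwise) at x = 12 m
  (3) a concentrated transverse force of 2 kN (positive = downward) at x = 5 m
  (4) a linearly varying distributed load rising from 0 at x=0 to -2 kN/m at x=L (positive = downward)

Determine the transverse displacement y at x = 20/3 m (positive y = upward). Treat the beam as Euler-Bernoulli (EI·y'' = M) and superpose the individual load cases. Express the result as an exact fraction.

Load 1 — point force P=18 kN at a=10 m (b=L-a=10):
  y_1 = -Pb²x²(3aL-(3a+b)x)/(6L³EI)  [x≤a] = -18·10²·(20/3)²·(3·10·20-(3·10+10)·(20/3))/(6·20³·2000) = -5/18 m
Load 2 — applied couple M₀=-20 kN·m at a=12 m (b=L-a=8):
  y_2 = (R_Ax³/6 - M_Ax²/2)/EI  [x≤a] with R_A=-36/25, M_A=-32/5 = ((-36/25)·(20/3)³/6 - (-32/5)·(20/3)²/2)/2000 = 8/225 m
Load 3 — point force P=2 kN at a=5 m (b=L-a=15):
  y_3 = -Pa²(L-x)²(3bL-(3b+a)(L-x))/(6L³EI)  [x>a] = -2·5²·(20-(20/3))²·(3·15·20-(3·15+5)·(20-(20/3)))/(6·20³·2000) = -7/324 m
Load 4 — triangular load w₀=-2 kN/m (0→w₀ over full span):
  y_4 = -w₀x²(L-x)²(x+2L)/(120LEI) = -(-2)·(20/3)²·(20-(20/3))²·((20/3)+2·20)/(120·20·2000) = 112/729 m
Superposition: y = Σ y_i = -8033/72900 m ≈ -0.110192 m

y(20/3) = -8033/72900 m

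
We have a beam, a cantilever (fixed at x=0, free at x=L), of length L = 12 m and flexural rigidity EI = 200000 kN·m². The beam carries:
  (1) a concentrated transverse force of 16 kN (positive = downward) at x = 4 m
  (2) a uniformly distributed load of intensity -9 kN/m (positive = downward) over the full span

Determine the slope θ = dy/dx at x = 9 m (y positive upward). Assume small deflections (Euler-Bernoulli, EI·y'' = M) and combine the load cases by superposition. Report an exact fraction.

θ(9) = 4847/400000 rad

Load 1 — point force P=16 kN at a=4 m (b=L-a=8):
  θ_1 = -Pa²/(2EI)  [x>a] = -16·4²/(2·200000) = -2/3125 rad
Load 2 — uniform load w=-9 kN/m over full span:
  θ_2 = -wx(x²-3Lx+3L²)/(6EI) = -(-9)·9·(9²-3·12·9+3·12²)/(6·200000) = 5103/400000 rad
Superposition: θ = Σ θ_i = 4847/400000 rad ≈ 0.012117 rad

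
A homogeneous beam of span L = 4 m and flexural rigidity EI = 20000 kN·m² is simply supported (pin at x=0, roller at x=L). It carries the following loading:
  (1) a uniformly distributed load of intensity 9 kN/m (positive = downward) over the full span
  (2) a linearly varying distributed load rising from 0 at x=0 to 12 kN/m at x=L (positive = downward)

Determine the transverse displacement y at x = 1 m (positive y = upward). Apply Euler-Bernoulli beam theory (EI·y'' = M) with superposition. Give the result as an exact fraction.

Load 1 — uniform load w=9 kN/m over full span:
  y_1 = -wx(L³-2Lx²+x³)/(24EI) = -9·1·(4³-2·4·1²+1³)/(24·20000) = -171/160000 m
Load 2 — triangular load w₀=12 kN/m (0→w₀ over full span):
  y_2 = -w₀x(7L⁴-10L²x²+3x⁴)/(360LEI) = -12·1·(7·4⁴-10·4²·1²+3·1⁴)/(360·4·20000) = -109/160000 m
Superposition: y = Σ y_i = -7/4000 m ≈ -0.001750 m

y(1) = -7/4000 m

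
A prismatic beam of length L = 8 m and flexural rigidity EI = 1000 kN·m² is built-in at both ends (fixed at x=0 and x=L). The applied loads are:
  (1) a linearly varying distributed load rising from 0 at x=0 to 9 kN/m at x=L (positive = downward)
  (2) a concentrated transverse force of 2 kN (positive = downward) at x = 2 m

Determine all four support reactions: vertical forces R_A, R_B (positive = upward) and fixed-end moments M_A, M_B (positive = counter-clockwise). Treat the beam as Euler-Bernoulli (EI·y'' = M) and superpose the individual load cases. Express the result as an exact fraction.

Load 1 — triangular load w₀=9 kN/m (0→w₀ over full span):
  R_A = 3w₀L/20 = 3·9·8/20 = 54/5 kN
  M_A = w₀L²/30 = 9·8²/30 = 96/5 kN·m
  R_B = 7w₀L/20 = 7·9·8/20 = 126/5 kN
  M_B = -w₀L²/20 = -9·8²/20 = -144/5 kN·m
Load 2 — point force P=2 kN at a=2 m (b=L-a=6):
  R_A = Pb²(3a+b)/L³ = 2·6²·(3·2+6)/8³ = 27/16 kN
  M_A = Pab²/L² = 2·2·6²/8² = 9/4 kN·m
  R_B = Pa²(a+3b)/L³ = 2·2²·(2+3·6)/8³ = 5/16 kN
  M_B = -Pa²b/L² = -2·2²·6/8² = -3/4 kN·m
Superposition: R_A = 999/80 kN, M_A = 429/20 kN·m, R_B = 2041/80 kN, M_B = -591/20 kN·m

R_A = 999/80 kN, M_A = 429/20 kN·m, R_B = 2041/80 kN, M_B = -591/20 kN·m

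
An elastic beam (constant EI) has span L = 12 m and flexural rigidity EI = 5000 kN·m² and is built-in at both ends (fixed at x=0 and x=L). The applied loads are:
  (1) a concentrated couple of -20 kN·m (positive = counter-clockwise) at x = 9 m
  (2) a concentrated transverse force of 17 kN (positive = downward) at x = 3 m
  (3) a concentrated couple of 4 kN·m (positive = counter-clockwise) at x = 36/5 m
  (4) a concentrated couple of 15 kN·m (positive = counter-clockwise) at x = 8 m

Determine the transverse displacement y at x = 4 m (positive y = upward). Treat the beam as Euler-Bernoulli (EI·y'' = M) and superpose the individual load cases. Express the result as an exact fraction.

y(4) = -4313/281250 m

Load 1 — applied couple M₀=-20 kN·m at a=9 m (b=L-a=3):
  y_1 = (R_Ax³/6 - M_Ax²/2)/EI  [x≤a] with R_A=-15/8, M_A=-25/4 = ((-15/8)·4³/6 - (-25/4)·4²/2)/5000 = 3/500 m
Load 2 — point force P=17 kN at a=3 m (b=L-a=9):
  y_2 = -Pa²(L-x)²(3bL-(3b+a)(L-x))/(6L³EI)  [x>a] = -17·3²·(12-4)²·(3·9·12-(3·9+3)·(12-4))/(6·12³·5000) = -119/7500 m
Load 3 — applied couple M₀=4 kN·m at a=36/5 m (b=L-a=24/5):
  y_3 = (R_Ax³/6 - M_Ax²/2)/EI  [x≤a] with R_A=12/25, M_A=32/25 = ((12/25)·4³/6 - (32/25)·4²/2)/5000 = -16/15625 m
Load 4 — applied couple M₀=15 kN·m at a=8 m (b=L-a=4):
  y_4 = (R_Ax³/6 - M_Ax²/2)/EI  [x≤a] with R_A=5/3, M_A=5 = ((5/3)·4³/6 - 5·4²/2)/5000 = -1/225 m
Superposition: y = Σ y_i = -4313/281250 m ≈ -0.015335 m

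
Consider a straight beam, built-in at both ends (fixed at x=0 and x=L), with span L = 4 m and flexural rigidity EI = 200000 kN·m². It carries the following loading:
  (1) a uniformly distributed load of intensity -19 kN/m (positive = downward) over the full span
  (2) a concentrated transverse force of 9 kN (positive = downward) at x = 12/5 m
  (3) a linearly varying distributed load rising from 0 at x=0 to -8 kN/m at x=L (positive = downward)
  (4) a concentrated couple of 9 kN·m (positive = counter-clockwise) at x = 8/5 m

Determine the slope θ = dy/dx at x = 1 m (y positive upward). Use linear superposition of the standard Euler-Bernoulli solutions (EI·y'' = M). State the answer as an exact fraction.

Load 1 — uniform load w=-19 kN/m over full span:
  θ_1 = -wx(L-x)(L-2x)/(12EI) = -(-19)·1·(4-1)·(4-2·1)/(12·200000) = 19/400000 rad
Load 2 — point force P=9 kN at a=12/5 m (b=L-a=8/5):
  θ_2 = -Pb²x(2aL-(3a+b)x)/(2L³EI)  [x≤a] = -9·(8/5)²·1·(2·(12/5)·4-(3·(12/5)+(8/5))·1)/(2·4³·200000) = -117/12500000 rad
Load 3 — triangular load w₀=-8 kN/m (0→w₀ over full span):
  θ_3 = -w₀(2x(L-x)(L-2x)(x+2L)+x²(L-x)²)/(120LEI) = -(-8)·(2·1·(4-1)·(4-2·1)·(1+2·4)+1²·(4-1)²)/(120·4·200000) = 39/4000000 rad
Load 4 — applied couple M₀=9 kN·m at a=8/5 m (b=L-a=12/5):
  θ_4 = (R_Ax²/2 - M_Ax)/EI  [x≤a] with R_A=81/25, M_A=27/25 = ((81/25)·1²/2 - (27/25)·1)/200000 = 27/10000000 rad
Superposition: θ = Σ θ_i = 5059/100000000 rad ≈ 0.000051 rad

θ(1) = 5059/100000000 rad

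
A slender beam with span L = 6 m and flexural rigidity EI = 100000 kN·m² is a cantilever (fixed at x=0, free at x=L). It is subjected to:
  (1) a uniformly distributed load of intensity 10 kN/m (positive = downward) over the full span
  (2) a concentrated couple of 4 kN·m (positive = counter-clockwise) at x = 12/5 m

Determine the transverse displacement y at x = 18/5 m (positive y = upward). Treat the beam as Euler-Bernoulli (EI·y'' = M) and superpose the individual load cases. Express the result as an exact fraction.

Load 1 — uniform load w=10 kN/m over full span:
  y_1 = -wx²(x²-4Lx+6L²)/(24EI) = -10·(18/5)²·((18/5)²-4·6·(18/5)+6·6²)/(24·100000) = -24057/3125000 m
Load 2 — applied couple M₀=4 kN·m at a=12/5 m (b=L-a=18/5):
  y_2 = M₀a(2x-a)/(2EI)  [x>a] = 4·(12/5)·(2·(18/5)-(12/5))/(2·100000) = 18/78125 m
Superposition: y = Σ y_i = -23337/3125000 m ≈ -0.007468 m

y(18/5) = -23337/3125000 m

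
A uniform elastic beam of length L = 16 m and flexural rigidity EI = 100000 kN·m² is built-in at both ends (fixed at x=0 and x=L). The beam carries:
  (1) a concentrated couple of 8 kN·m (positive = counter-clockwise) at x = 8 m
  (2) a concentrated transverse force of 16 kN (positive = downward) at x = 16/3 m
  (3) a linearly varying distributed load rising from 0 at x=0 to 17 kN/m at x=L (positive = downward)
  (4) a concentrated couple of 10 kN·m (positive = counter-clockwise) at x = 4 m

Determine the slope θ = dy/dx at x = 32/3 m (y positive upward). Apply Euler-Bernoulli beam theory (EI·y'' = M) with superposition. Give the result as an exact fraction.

θ(32/3) = 7967/3375000 rad

Load 1 — applied couple M₀=8 kN·m at a=8 m (b=L-a=8):
  θ_1 = (R_Ax²/2 - M_Ax - M₀(x-a))/EI  [x>a] with R_A=3/4, M_A=2 = ((3/4)·(32/3)²/2 - 2·(32/3) - 8·((32/3)-8))/100000 = 0 rad
Load 2 — point force P=16 kN at a=16/3 m (b=L-a=32/3):
  θ_2 = Pa²(L-x)(2bL-(3b+a)(L-x))/(2L³EI)  [x>a] = 16·(16/3)²·(16-(32/3))·(2·(32/3)·16-(3·(32/3)+(16/3))·(16-(32/3)))/(2·16³·100000) = 64/151875 rad
Load 3 — triangular load w₀=17 kN/m (0→w₀ over full span):
  θ_3 = -w₀(2x(L-x)(L-2x)(x+2L)+x²(L-x)²)/(120LEI) = -17·(2·(32/3)·(16-(32/3))·(16-2·(32/3))·((32/3)+2·16)+(32/3)²·(16-(32/3))²)/(120·16·100000) = 7616/3796875 rad
Load 4 — applied couple M₀=10 kN·m at a=4 m (b=L-a=12):
  θ_4 = (R_Ax²/2 - M_Ax - M₀(x-a))/EI  [x>a] with R_A=45/64, M_A=-15/8 = ((45/64)·(32/3)²/2 - (-15/8)·(32/3) - 10·((32/3)-4))/100000 = -1/15000 rad
Superposition: θ = Σ θ_i = 7967/3375000 rad ≈ 0.002361 rad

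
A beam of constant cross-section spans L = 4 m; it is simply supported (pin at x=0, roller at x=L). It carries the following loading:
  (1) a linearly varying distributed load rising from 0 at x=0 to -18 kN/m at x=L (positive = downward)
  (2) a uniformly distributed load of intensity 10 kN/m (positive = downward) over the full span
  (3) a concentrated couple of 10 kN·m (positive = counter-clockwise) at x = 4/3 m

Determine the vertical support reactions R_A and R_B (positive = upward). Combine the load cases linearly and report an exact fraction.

R_A = 21/2 kN, R_B = -13/2 kN

Load 1 — triangular load w₀=-18 kN/m (0→w₀ over full span):
  R_A = w₀L/6 = (-18)·4/6 = -12 kN
  R_B = w₀L/3 = (-18)·4/3 = -24 kN
Load 2 — uniform load w=10 kN/m over full span:
  R_A = wL/2 = 10·4/2 = 20 kN
  R_B = wL/2 = 10·4/2 = 20 kN
Load 3 — applied couple M₀=10 kN·m at a=4/3 m (b=L-a=8/3):
  R_A = M₀/L = 10/4 = 5/2 kN
  R_B = -M₀/L = -10/4 = -5/2 kN
Superposition: R_A = 21/2 kN, R_B = -13/2 kN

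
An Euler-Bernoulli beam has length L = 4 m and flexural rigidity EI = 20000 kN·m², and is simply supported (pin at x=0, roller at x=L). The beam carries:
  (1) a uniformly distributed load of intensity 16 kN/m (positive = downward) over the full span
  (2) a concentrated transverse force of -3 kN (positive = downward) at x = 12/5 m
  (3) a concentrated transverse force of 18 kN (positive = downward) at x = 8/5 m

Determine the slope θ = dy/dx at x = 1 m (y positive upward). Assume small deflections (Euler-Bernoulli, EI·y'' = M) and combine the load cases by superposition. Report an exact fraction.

Load 1 — uniform load w=16 kN/m over full span:
  θ_1 = -w(L³-6Lx²+4x³)/(24EI) = -16·(4³-6·4·1²+4·1³)/(24·20000) = -11/7500 rad
Load 2 — point force P=-3 kN at a=12/5 m (b=L-a=8/5):
  θ_2 = -Pb(L²-b²-3x²)/(6LEI)  [x≤a] = -(-3)·(8/5)·(4²-(8/5)²-3·1²)/(6·4·20000) = 261/2500000 rad
Load 3 — point force P=18 kN at a=8/5 m (b=L-a=12/5):
  θ_3 = -Pb(L²-b²-3x²)/(6LEI)  [x≤a] = -18·(12/5)·(4²-(12/5)²-3·1²)/(6·4·20000) = -1629/2500000 rad
Superposition: θ = Σ θ_i = -472/234375 rad ≈ -0.002014 rad

θ(1) = -472/234375 rad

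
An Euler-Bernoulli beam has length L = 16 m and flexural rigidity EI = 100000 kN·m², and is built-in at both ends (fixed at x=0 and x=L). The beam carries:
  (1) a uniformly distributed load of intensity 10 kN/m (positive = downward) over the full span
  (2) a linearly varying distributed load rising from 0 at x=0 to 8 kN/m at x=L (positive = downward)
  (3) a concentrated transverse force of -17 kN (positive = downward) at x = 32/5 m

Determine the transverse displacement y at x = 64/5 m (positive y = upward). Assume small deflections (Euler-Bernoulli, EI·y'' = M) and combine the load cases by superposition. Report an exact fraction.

y(64/5) = -444928/48828125 m

Load 1 — uniform load w=10 kN/m over full span:
  y_1 = -wx²(L-x)²/(24EI) = -10·(64/5)²·(16-(64/5))²/(24·100000) = -8192/1171875 m
Load 2 — triangular load w₀=8 kN/m (0→w₀ over full span):
  y_2 = -w₀x²(L-x)²(x+2L)/(120LEI) = -8·(64/5)²·(16-(64/5))²·((64/5)+2·16)/(120·16·100000) = -458752/146484375 m
Load 3 — point force P=-17 kN at a=32/5 m (b=L-a=48/5):
  y_3 = -Pa²(L-x)²(3bL-(3b+a)(L-x))/(6L³EI)  [x>a] = -(-17)·(32/5)²·(16-(64/5))²·(3·(48/5)·16-(3·(48/5)+(32/5))·(16-(64/5)))/(6·16³·100000) = 147968/146484375 m
Superposition: y = Σ y_i = -444928/48828125 m ≈ -0.009112 m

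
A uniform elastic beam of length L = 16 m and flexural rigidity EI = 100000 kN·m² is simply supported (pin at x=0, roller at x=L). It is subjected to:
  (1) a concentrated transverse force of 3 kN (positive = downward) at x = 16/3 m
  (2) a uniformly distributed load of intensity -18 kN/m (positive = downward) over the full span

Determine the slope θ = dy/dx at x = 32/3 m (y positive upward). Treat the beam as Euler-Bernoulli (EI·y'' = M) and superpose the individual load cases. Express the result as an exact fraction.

θ(32/3) = -1228/84375 rad

Load 1 — point force P=3 kN at a=16/3 m (b=L-a=32/3):
  θ_1 = -Pa(2L²-6Lx+3x²+a²)/(6LEI)  [x>a] = -3·(16/3)·(2·16²-6·16·(32/3)+3·(32/3)²+(16/3)²)/(6·16·100000) = 4/16875 rad
Load 2 — uniform load w=-18 kN/m over full span:
  θ_2 = -w(L³-6Lx²+4x³)/(24EI) = -(-18)·(16³-6·16·(32/3)²+4·(32/3)³)/(24·100000) = -416/28125 rad
Superposition: θ = Σ θ_i = -1228/84375 rad ≈ -0.014554 rad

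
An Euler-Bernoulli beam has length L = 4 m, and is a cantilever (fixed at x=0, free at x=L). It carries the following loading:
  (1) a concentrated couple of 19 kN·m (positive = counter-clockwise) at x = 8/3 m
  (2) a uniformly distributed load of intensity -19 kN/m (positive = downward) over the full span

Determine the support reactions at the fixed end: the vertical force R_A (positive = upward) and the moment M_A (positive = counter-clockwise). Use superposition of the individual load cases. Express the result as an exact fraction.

Load 1 — applied couple M₀=19 kN·m at a=8/3 m (b=L-a=4/3):
  R_A = 0 kN
  M_A = -M₀ = -19 kN·m
Load 2 — uniform load w=-19 kN/m over full span:
  R_A = wL = (-19)·4 = -76 kN
  M_A = wL²/2 = (-19)·4²/2 = -152 kN·m
Superposition: R_A = -76 kN, M_A = -171 kN·m

R_A = -76 kN, M_A = -171 kN·m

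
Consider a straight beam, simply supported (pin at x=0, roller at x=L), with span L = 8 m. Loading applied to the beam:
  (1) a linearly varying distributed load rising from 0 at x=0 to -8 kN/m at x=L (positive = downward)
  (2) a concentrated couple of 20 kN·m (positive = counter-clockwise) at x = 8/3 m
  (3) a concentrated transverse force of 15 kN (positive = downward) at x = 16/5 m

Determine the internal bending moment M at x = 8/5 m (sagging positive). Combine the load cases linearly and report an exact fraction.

M(8/5) = 252/125 kN·m

Load 1 — triangular load w₀=-8 kN/m (0→w₀ over full span):
  M_1 = w₀Lx/6 - w₀x³/(6L) = (-8)·8·(8/5)/6 - (-8)·(8/5)³/(6·8) = -2048/125 kN·m
Load 2 — applied couple M₀=20 kN·m at a=8/3 m (b=L-a=16/3):
  M_2 = M₀x/L  [x≤a] = 20·(8/5)/8 = 4 kN·m
Load 3 — point force P=15 kN at a=16/5 m (b=L-a=24/5):
  M_3 = Pbx/L  [x≤a] = 15·(24/5)·(8/5)/8 = 72/5 kN·m
Superposition: M = Σ M_i = 252/125 kN·m ≈ 2.016000 kN·m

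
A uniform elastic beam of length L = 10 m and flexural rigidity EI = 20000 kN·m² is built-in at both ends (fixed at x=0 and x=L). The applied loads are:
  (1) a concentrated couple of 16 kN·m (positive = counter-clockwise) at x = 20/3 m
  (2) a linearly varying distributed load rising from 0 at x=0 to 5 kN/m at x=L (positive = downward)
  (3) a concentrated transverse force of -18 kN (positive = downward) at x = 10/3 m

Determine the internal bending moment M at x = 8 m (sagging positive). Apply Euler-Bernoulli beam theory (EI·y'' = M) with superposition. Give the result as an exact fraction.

M(8) = 2/5 kN·m

Load 1 — applied couple M₀=16 kN·m at a=20/3 m (b=L-a=10/3):
  M_1 = R_Ax - M_A - M₀  [x>a] with R_A=32/15, M_A=16/3 = (32/15)·8 - (16/3) - 16 = -64/15 kN·m
Load 2 — triangular load w₀=5 kN/m (0→w₀ over full span):
  M_2 = 3w₀Lx/20 - w₀L²/30 - w₀x³/(6L) = 3·5·10·8/20 - 5·10²/30 - 5·8³/(6·10) = 2/3 kN·m
Load 3 — point force P=-18 kN at a=10/3 m (b=L-a=20/3):
  M_3 = Pa²(a+3b)(L-x)/L³ - Pa²b/L²  [x>a] = (-18)·(10/3)²·((10/3)+3·(20/3))·(10-8)/10³ - (-18)·(10/3)²·(20/3)/10² = 4 kN·m
Superposition: M = Σ M_i = 2/5 kN·m ≈ 0.400000 kN·m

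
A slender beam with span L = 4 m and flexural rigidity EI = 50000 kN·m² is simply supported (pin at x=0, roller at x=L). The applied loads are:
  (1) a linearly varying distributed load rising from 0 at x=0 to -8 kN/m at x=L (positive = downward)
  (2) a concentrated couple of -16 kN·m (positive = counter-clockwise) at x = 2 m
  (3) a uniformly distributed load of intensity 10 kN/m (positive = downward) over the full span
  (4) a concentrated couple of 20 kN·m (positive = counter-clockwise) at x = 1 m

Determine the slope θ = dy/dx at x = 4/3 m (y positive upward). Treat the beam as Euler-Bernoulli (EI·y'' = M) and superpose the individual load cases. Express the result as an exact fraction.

θ(4/3) = -3173/121500000 rad

Load 1 — triangular load w₀=-8 kN/m (0→w₀ over full span):
  θ_1 = -w₀(7L⁴-30L²x²+15x⁴)/(360LEI) = -(-8)·(7·4⁴-30·4²·(4/3)²+15·(4/3)⁴)/(360·4·50000) = 416/3796875 rad
Load 2 — applied couple M₀=-16 kN·m at a=2 m (b=L-a=2):
  θ_2 = (M₀x²/(2L)+C₁)/EI  [x≤a] with C₁=M₀(3b²-L²)/(6L)=8/3 = ((-16)·(4/3)²/(2·4)+(8/3))/50000 = -1/56250 rad
Load 3 — uniform load w=10 kN/m over full span:
  θ_3 = -w(L³-6Lx²+4x³)/(24EI) = -10·(4³-6·4·(4/3)²+4·(4/3)³)/(24·50000) = -13/50625 rad
Load 4 — applied couple M₀=20 kN·m at a=1 m (b=L-a=3):
  θ_4 = (M₀x²/(2L)-M₀(x-a)+C₁)/EI  [x>a] with C₁=M₀(3b²-L²)/(6L)=55/6 = (20·(4/3)²/(2·4)-20·((4/3)-1)+(55/6))/50000 = 1/7200 rad
Superposition: θ = Σ θ_i = -3173/121500000 rad ≈ -0.000026 rad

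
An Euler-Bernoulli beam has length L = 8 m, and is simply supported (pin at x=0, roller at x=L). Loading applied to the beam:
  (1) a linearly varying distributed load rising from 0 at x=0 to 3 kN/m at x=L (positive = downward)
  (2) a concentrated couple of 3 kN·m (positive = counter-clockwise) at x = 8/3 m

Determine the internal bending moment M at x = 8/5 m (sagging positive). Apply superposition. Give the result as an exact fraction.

M(8/5) = 843/125 kN·m

Load 1 — triangular load w₀=3 kN/m (0→w₀ over full span):
  M_1 = w₀Lx/6 - w₀x³/(6L) = 3·8·(8/5)/6 - 3·(8/5)³/(6·8) = 768/125 kN·m
Load 2 — applied couple M₀=3 kN·m at a=8/3 m (b=L-a=16/3):
  M_2 = M₀x/L  [x≤a] = 3·(8/5)/8 = 3/5 kN·m
Superposition: M = Σ M_i = 843/125 kN·m ≈ 6.744000 kN·m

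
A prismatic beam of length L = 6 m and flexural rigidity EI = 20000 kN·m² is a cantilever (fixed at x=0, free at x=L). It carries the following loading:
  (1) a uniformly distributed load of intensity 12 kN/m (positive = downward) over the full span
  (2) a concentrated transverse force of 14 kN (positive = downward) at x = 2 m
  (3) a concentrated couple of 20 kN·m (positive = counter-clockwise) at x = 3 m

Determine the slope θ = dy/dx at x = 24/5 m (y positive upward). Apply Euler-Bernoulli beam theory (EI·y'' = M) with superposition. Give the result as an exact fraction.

θ(24/5) = -1549/78125 rad

Load 1 — uniform load w=12 kN/m over full span:
  θ_1 = -wx(x²-3Lx+3L²)/(6EI) = -12·(24/5)·((24/5)²-3·6·(24/5)+3·6²)/(6·20000) = -1674/78125 rad
Load 2 — point force P=14 kN at a=2 m (b=L-a=4):
  θ_2 = -Pa²/(2EI)  [x>a] = -14·2²/(2·20000) = -7/5000 rad
Load 3 — applied couple M₀=20 kN·m at a=3 m (b=L-a=3):
  θ_3 = M₀a/EI  [x>a] = 20·3/20000 = 3/1000 rad
Superposition: θ = Σ θ_i = -1549/78125 rad ≈ -0.019827 rad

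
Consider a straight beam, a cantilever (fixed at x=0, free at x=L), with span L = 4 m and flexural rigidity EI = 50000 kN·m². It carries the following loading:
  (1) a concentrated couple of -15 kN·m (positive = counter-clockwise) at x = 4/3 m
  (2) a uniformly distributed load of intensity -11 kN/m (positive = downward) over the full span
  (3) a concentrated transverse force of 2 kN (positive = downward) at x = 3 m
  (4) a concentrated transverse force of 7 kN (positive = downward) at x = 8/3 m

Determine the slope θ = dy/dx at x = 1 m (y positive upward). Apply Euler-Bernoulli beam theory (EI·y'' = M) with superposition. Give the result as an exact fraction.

θ(1) = 49/75000 rad

Load 1 — applied couple M₀=-15 kN·m at a=4/3 m (b=L-a=8/3):
  θ_1 = M₀x/EI  [x≤a] = (-15)·1/50000 = -3/10000 rad
Load 2 — uniform load w=-11 kN/m over full span:
  θ_2 = -wx(x²-3Lx+3L²)/(6EI) = -(-11)·1·(1²-3·4·1+3·4²)/(6·50000) = 407/300000 rad
Load 3 — point force P=2 kN at a=3 m (b=L-a=1):
  θ_3 = -Px(2a-x)/(2EI)  [x≤a] = -2·1·(2·3-1)/(2·50000) = -1/10000 rad
Load 4 — point force P=7 kN at a=8/3 m (b=L-a=4/3):
  θ_4 = -Px(2a-x)/(2EI)  [x≤a] = -7·1·(2·(8/3)-1)/(2·50000) = -91/300000 rad
Superposition: θ = Σ θ_i = 49/75000 rad ≈ 0.000653 rad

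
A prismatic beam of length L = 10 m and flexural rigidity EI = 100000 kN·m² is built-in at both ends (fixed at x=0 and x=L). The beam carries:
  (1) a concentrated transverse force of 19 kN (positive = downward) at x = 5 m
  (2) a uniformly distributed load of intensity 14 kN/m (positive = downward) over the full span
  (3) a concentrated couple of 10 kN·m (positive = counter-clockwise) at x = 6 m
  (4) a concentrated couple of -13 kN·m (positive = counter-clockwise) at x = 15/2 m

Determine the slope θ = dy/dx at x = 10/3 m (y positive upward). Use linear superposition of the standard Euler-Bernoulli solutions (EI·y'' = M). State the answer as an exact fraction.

θ(10/3) = -35659/32400000 rad

Load 1 — point force P=19 kN at a=5 m (b=L-a=5):
  θ_1 = -Pb²x(2aL-(3a+b)x)/(2L³EI)  [x≤a] = -19·5²·(10/3)·(2·5·10-(3·5+5)·(10/3))/(2·10³·100000) = -19/72000 rad
Load 2 — uniform load w=14 kN/m over full span:
  θ_2 = -wx(L-x)(L-2x)/(12EI) = -14·(10/3)·(10-(10/3))·(10-2·(10/3))/(12·100000) = -7/8100 rad
Load 3 — applied couple M₀=10 kN·m at a=6 m (b=L-a=4):
  θ_3 = (R_Ax²/2 - M_Ax)/EI  [x≤a] with R_A=36/25, M_A=16/5 = ((36/25)·(10/3)²/2 - (16/5)·(10/3))/100000 = -1/37500 rad
Load 4 — applied couple M₀=-13 kN·m at a=15/2 m (b=L-a=5/2):
  θ_4 = (R_Ax²/2 - M_Ax)/EI  [x≤a] with R_A=-117/80, M_A=-65/16 = ((-117/80)·(10/3)²/2 - (-65/16)·(10/3))/100000 = 13/240000 rad
Superposition: θ = Σ θ_i = -35659/32400000 rad ≈ -0.001101 rad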